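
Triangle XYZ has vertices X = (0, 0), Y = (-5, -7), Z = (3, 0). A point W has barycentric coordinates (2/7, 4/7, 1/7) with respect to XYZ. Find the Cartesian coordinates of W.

W = (2/7)·X + (4/7)·Y + (1/7)·Z.
x-coordinate: (2/7)·0 + (4/7)·(-5) + (1/7)·3 = -17/7.
y-coordinate: (2/7)·0 + (4/7)·(-7) + (1/7)·0 = -4.

(-17/7, -4)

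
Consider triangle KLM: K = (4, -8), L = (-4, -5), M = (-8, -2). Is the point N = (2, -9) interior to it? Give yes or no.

Barycentric coordinates of N: (1/6, 2, -7/6).
The three coordinates are positive, positive, negative; a point is interior exactly when all three are positive.

no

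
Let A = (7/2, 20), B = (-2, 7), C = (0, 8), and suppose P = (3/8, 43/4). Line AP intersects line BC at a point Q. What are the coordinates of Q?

Barycentric coordinates of P with respect to ABC: (1/4, 1/4, 1/2).
On side BC the A-coordinate is zero; dropping P's A-weight 1/4 and renormalizing the remaining 1/4 : 1/2 gives weights 1/3, 2/3 on B, C.
Q = (1/3)·(-2, 7) + (2/3)·(0, 8) = (-2/3, 23/3).

(-2/3, 23/3)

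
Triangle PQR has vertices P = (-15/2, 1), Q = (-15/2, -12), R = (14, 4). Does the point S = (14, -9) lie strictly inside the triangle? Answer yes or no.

no

Barycentric coordinates of S: (-1, 1, 1).
The three coordinates are negative, positive, positive; a point is interior exactly when all three are positive.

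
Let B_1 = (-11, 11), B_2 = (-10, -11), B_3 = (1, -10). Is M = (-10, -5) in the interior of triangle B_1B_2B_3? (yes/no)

Barycentric coordinates of M: (22/81, 19/27, 2/81).
The three coordinates are positive, positive, positive; a point is interior exactly when all three are positive.

yes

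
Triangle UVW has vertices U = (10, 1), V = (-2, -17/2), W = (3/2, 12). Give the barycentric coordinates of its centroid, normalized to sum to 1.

(1/3, 1/3, 1/3)

The centroid is the average of the vertices, so each weight is 1/3.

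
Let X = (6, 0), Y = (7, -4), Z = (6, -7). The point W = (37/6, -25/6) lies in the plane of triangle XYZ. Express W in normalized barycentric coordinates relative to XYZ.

(1/3, 1/6, 1/2)

Signed area of the reference triangle: [XYZ] = ½·(6·(-4−(-7)) + 7·(-7−0) + 6·(0−(-4))) = ½·(18 − 49 + 24) = -7/2.
[WYZ] = ½·((37/6)·(-4−(-7)) + 7·(-7−(-25/6)) + 6·(-25/6−(-4))) = ½·(37/2 − 119/6 − 1) = -7/6, so the X-coordinate is (-7/6)/(-7/2) = 1/3.
[XWZ] = ½·(6·(-25/6−(-7)) + (37/6)·(-7−0) + 6·(0−(-25/6))) = ½·(17 − 259/6 + 25) = -7/12, so the Y-coordinate is 1/6.
[XYW] = ½·(6·(-4−(-25/6)) + 7·(-25/6−0) + (37/6)·(0−(-4))) = ½·(1 − 175/6 + 74/3) = -7/4, so the Z-coordinate is 1/2.
Check: 1/3 + 1/6 + 1/2 = 1.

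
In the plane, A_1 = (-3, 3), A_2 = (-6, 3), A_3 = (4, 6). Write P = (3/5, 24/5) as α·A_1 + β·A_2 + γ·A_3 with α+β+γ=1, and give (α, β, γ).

(1/5, 1/5, 3/5)

Signed area of the reference triangle: [A_1A_2A_3] = ½·((-3)·(3−6) + (-6)·(6−3) + 4·(3−3)) = ½·(9 − 18 + 0) = -9/2.
[PA_2A_3] = ½·((3/5)·(3−6) + (-6)·(6−(24/5)) + 4·(24/5−3)) = ½·(-9/5 − 36/5 + 36/5) = -9/10, so the A_1-coordinate is (-9/10)/(-9/2) = 1/5.
[A_1PA_3] = ½·((-3)·(24/5−6) + (3/5)·(6−3) + 4·(3−(24/5))) = ½·(18/5 + 9/5 − 36/5) = -9/10, so the A_2-coordinate is 1/5.
[A_1A_2P] = ½·((-3)·(3−(24/5)) + (-6)·(24/5−3) + (3/5)·(3−3)) = ½·(27/5 − 54/5 + 0) = -27/10, so the A_3-coordinate is 3/5.
Check: 1/5 + 1/5 + 3/5 = 1.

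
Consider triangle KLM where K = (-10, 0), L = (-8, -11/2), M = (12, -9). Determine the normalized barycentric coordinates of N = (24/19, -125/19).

(2/19, 8/19, 9/19)

Signed area of the reference triangle: [KLM] = ½·((-10)·(-11/2−(-9)) + (-8)·(-9−0) + 12·(0−(-11/2))) = ½·(-35 + 72 + 66) = 103/2.
[NLM] = ½·((24/19)·(-11/2−(-9)) + (-8)·(-9−(-125/19)) + 12·(-125/19−(-11/2))) = ½·(84/19 + 368/19 − 246/19) = 103/19, so the K-coordinate is (103/19)/(103/2) = 2/19.
[KNM] = ½·((-10)·(-125/19−(-9)) + (24/19)·(-9−0) + 12·(0−(-125/19))) = ½·(-460/19 − 216/19 + 1500/19) = 412/19, so the L-coordinate is 8/19.
[KLN] = ½·((-10)·(-11/2−(-125/19)) + (-8)·(-125/19−0) + (24/19)·(0−(-11/2))) = ½·(-205/19 + 1000/19 + 132/19) = 927/38, so the M-coordinate is 9/19.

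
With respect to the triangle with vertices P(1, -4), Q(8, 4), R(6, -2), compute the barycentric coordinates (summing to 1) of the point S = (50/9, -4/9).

(2/9, 1/3, 4/9)

Signed area of the reference triangle: [PQR] = ½·(1·(4−(-2)) + 8·(-2−(-4)) + 6·(-4−4)) = ½·(6 + 16 − 48) = -13.
[SQR] = ½·((50/9)·(4−(-2)) + 8·(-2−(-4/9)) + 6·(-4/9−4)) = ½·(100/3 − 112/9 − 80/3) = -26/9, so the P-coordinate is (-26/9)/(-13) = 2/9.
[PSR] = ½·(1·(-4/9−(-2)) + (50/9)·(-2−(-4)) + 6·(-4−(-4/9))) = ½·(14/9 + 100/9 − 64/3) = -13/3, so the Q-coordinate is 1/3.
[PQS] = ½·(1·(4−(-4/9)) + 8·(-4/9−(-4)) + (50/9)·(-4−4)) = ½·(40/9 + 256/9 − 400/9) = -52/9, so the R-coordinate is 4/9.
Check: 2/9 + 1/3 + 4/9 = 1.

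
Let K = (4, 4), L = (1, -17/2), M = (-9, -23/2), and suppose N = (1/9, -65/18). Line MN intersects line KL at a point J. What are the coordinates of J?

Barycentric coordinates of N with respect to KLM: (4/9, 1/3, 2/9).
On side KL the M-coordinate is zero; dropping N's M-weight 2/9 and renormalizing the remaining 4/9 : 1/3 gives weights 4/7, 3/7 on K, L.
J = (4/7)·(4, 4) + (3/7)·(1, -17/2) = (19/7, -19/14).

(19/7, -19/14)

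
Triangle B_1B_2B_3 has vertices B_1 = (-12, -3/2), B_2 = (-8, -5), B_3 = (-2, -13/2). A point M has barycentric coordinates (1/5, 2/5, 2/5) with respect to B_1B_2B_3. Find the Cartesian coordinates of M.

(-32/5, -49/10)

M = (1/5)·B_1 + (2/5)·B_2 + (2/5)·B_3.
x-coordinate: (1/5)·(-12) + (2/5)·(-8) + (2/5)·(-2) = -32/5.
y-coordinate: (1/5)·(-3/2) + (2/5)·(-5) + (2/5)·(-13/2) = -49/10.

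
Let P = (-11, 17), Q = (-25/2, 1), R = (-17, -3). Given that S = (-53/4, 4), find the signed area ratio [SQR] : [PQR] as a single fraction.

1/4

[PQR] = ½·((-11)·(1−(-3)) + (-25/2)·(-3−17) + (-17)·(17−1)) = ½·(-44 + 250 − 272) = -33.
[SQR] = ½·((-53/4)·(1−(-3)) + (-25/2)·(-3−4) + (-17)·(4−1)) = ½·(-53 + 175/2 − 51) = -33/4, so the ratio is (-33/4)/(-33) = 1/4.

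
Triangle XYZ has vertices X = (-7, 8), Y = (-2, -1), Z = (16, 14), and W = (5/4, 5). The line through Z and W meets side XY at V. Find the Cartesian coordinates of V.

(-11/3, 2)

Barycentric coordinates of W with respect to XYZ: (1/4, 1/2, 1/4).
On side XY the Z-coordinate is zero; dropping W's Z-weight 1/4 and renormalizing the remaining 1/4 : 1/2 gives weights 1/3, 2/3 on X, Y.
V = (1/3)·(-7, 8) + (2/3)·(-2, -1) = (-11/3, 2).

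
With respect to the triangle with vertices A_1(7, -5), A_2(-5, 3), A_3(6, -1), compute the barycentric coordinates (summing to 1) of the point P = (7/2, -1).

(1/4, 1/4, 1/2)

Signed area of the reference triangle: [A_1A_2A_3] = ½·(7·(3−(-1)) + (-5)·(-1−(-5)) + 6·(-5−3)) = ½·(28 − 20 − 48) = -20.
[PA_2A_3] = ½·((7/2)·(3−(-1)) + (-5)·(-1−(-1)) + 6·(-1−3)) = ½·(14 + 0 − 24) = -5, so the A_1-coordinate is (-5)/(-20) = 1/4.
[A_1PA_3] = ½·(7·(-1−(-1)) + (7/2)·(-1−(-5)) + 6·(-5−(-1))) = ½·(0 + 14 − 24) = -5, so the A_2-coordinate is 1/4.
[A_1A_2P] = ½·(7·(3−(-1)) + (-5)·(-1−(-5)) + (7/2)·(-5−3)) = ½·(28 − 20 − 28) = -10, so the A_3-coordinate is 1/2.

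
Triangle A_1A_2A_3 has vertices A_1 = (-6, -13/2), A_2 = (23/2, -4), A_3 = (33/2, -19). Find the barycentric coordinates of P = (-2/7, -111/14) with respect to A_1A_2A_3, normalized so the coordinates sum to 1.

Signed area of the reference triangle: [A_1A_2A_3] = ½·((-6)·(-4−(-19)) + (23/2)·(-19−(-13/2)) + (33/2)·(-13/2−(-4))) = ½·(-90 − 575/4 − 165/4) = -275/2.
[PA_2A_3] = ½·((-2/7)·(-4−(-19)) + (23/2)·(-19−(-111/14)) + (33/2)·(-111/14−(-4))) = ½·(-30/7 − 3565/28 − 1815/28) = -1375/14, so the A_1-coordinate is (-1375/14)/(-275/2) = 5/7.
[A_1PA_3] = ½·((-6)·(-111/14−(-19)) + (-2/7)·(-19−(-13/2)) + (33/2)·(-13/2−(-111/14))) = ½·(-465/7 + 25/7 + 165/7) = -275/14, so the A_2-coordinate is 1/7.
[A_1A_2P] = ½·((-6)·(-4−(-111/14)) + (23/2)·(-111/14−(-13/2)) + (-2/7)·(-13/2−(-4))) = ½·(-165/7 − 115/7 + 5/7) = -275/14, so the A_3-coordinate is 1/7.

(5/7, 1/7, 1/7)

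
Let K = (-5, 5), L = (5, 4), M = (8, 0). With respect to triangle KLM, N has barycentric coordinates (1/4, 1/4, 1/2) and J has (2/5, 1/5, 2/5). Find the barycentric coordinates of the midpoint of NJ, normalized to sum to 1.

(13/40, 9/40, 9/20)

Since both coordinate triples sum to 1, the midpoint's barycentrics are the componentwise average.
(1/4+2/5)/2 = 13/40; similarly 9/40 and 9/20.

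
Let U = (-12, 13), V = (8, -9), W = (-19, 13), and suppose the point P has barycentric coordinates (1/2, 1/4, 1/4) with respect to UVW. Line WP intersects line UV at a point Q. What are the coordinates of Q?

(-16/3, 17/3)

Line WP meets UV where the W-coordinate vanishes; zeroing P's W-weight and renormalizing leaves U, V-weights 1/2 : 1/4 → (2/3, 1/3).
So Q = (2/3)·U + (1/3)·V = (-16/3, 17/3).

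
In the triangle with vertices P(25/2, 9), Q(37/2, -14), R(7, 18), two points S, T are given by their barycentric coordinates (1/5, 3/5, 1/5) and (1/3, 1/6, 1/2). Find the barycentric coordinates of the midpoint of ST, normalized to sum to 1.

(4/15, 23/60, 7/20)

Since both coordinate triples sum to 1, the midpoint's barycentrics are the componentwise average.
(1/5+1/3)/2 = 4/15; similarly 23/60 and 7/20.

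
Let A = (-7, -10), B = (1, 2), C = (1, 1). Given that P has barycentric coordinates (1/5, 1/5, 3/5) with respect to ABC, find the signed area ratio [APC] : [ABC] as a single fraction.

1/5

The signed ratio [APC]/[ABC] equals the barycentric coordinate of P at vertex B, which is 1/5.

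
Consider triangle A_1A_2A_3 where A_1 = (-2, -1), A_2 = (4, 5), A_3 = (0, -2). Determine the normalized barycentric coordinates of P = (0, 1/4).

Signed area of the reference triangle: [A_1A_2A_3] = ½·((-2)·(5−(-2)) + 4·(-2−(-1)) + 0·(-1−5)) = ½·(-14 − 4 + 0) = -9.
[PA_2A_3] = ½·(0·(5−(-2)) + 4·(-2−(1/4)) + 0·(1/4−5)) = ½·(0 − 9 + 0) = -9/2, so the A_1-coordinate is (-9/2)/(-9) = 1/2.
[A_1PA_3] = ½·((-2)·(1/4−(-2)) + 0·(-2−(-1)) + 0·(-1−(1/4))) = ½·(-9/2 + 0 + 0) = -9/4, so the A_2-coordinate is 1/4.
[A_1A_2P] = ½·((-2)·(5−(1/4)) + 4·(1/4−(-1)) + 0·(-1−5)) = ½·(-19/2 + 5 + 0) = -9/4, so the A_3-coordinate is 1/4.

(1/2, 1/4, 1/4)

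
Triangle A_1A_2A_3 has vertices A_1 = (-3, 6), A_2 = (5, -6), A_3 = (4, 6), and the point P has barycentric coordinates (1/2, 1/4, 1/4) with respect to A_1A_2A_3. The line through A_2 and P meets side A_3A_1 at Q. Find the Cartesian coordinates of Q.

Line A_2P meets A_3A_1 where the A_2-coordinate vanishes; zeroing P's A_2-weight and renormalizing leaves A_3, A_1-weights 1/4 : 1/2 → (1/3, 2/3).
So Q = (1/3)·A_3 + (2/3)·A_1 = (-2/3, 6).

(-2/3, 6)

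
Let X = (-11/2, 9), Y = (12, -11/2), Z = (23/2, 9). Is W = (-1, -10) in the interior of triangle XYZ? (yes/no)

no

Barycentric coordinates of W: (763/986, 38/29, -1069/986).
The three coordinates are positive, positive, negative; a point is interior exactly when all three are positive.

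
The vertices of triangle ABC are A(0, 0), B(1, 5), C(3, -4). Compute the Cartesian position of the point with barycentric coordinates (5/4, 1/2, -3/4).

P = (5/4)·A + (1/2)·B + (-3/4)·C.
x-coordinate: (5/4)·0 + (1/2)·1 + (-3/4)·3 = -7/4.
y-coordinate: (5/4)·0 + (1/2)·5 + (-3/4)·(-4) = 11/2.

(-7/4, 11/2)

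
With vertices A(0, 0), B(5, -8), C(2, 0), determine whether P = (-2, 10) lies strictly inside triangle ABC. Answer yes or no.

no

Barycentric coordinates of P: (1/8, -5/4, 17/8).
The three coordinates are positive, negative, positive; a point is interior exactly when all three are positive.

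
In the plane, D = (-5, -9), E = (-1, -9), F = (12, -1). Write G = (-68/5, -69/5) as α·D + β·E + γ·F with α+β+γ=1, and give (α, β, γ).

(6/5, 2/5, -3/5)

Signed area of the reference triangle: [DEF] = ½·((-5)·(-9−(-1)) + (-1)·(-1−(-9)) + 12·(-9−(-9))) = ½·(40 − 8 + 0) = 16.
[GEF] = ½·((-68/5)·(-9−(-1)) + (-1)·(-1−(-69/5)) + 12·(-69/5−(-9))) = ½·(544/5 − 64/5 − 288/5) = 96/5, so the D-coordinate is (96/5)/16 = 6/5.
[DGF] = ½·((-5)·(-69/5−(-1)) + (-68/5)·(-1−(-9)) + 12·(-9−(-69/5))) = ½·(64 − 544/5 + 288/5) = 32/5, so the E-coordinate is 2/5.
[DEG] = ½·((-5)·(-9−(-69/5)) + (-1)·(-69/5−(-9)) + (-68/5)·(-9−(-9))) = ½·(-24 + 24/5 + 0) = -48/5, so the F-coordinate is -3/5.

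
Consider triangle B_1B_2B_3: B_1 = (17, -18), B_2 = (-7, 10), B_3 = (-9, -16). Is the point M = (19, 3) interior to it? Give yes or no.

no

Barycentric coordinates of M: (69/68, 55/68, -14/17).
The three coordinates are positive, positive, negative; a point is interior exactly when all three are positive.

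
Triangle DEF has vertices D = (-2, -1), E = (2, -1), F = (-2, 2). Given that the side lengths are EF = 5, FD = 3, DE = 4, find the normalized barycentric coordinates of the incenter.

(5/12, 1/4, 1/3)

The incenter has barycentric coordinates proportional to the opposite side lengths: (5 : 3 : 4).
Normalizing by 5+3+4 = 12 gives (5/12, 1/4, 1/3).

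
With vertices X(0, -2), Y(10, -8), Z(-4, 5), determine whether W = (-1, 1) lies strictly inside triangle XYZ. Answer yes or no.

yes

Barycentric coordinates of W: (17/46, 5/46, 12/23).
The three coordinates are positive, positive, positive; a point is interior exactly when all three are positive.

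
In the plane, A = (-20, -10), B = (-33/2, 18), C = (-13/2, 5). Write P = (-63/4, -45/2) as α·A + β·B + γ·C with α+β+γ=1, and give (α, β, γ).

(17/14, -5/7, 1/2)

Signed area of the reference triangle: [ABC] = ½·((-20)·(18−5) + (-33/2)·(5−(-10)) + (-13/2)·(-10−18)) = ½·(-260 − 495/2 + 182) = -651/4.
[PBC] = ½·((-63/4)·(18−5) + (-33/2)·(5−(-45/2)) + (-13/2)·(-45/2−18)) = ½·(-819/4 − 1815/4 + 1053/4) = -1581/8, so the A-coordinate is (-1581/8)/(-651/4) = 17/14.
[APC] = ½·((-20)·(-45/2−5) + (-63/4)·(5−(-10)) + (-13/2)·(-10−(-45/2))) = ½·(550 − 945/4 − 325/4) = 465/4, so the B-coordinate is -5/7.
[ABP] = ½·((-20)·(18−(-45/2)) + (-33/2)·(-45/2−(-10)) + (-63/4)·(-10−18)) = ½·(-810 + 825/4 + 441) = -651/8, so the C-coordinate is 1/2.
Check: 17/14 − 5/7 + 1/2 = 1.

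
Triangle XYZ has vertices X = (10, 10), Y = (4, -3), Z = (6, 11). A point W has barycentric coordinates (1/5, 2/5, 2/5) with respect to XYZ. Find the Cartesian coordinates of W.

(6, 26/5)

W = (1/5)·X + (2/5)·Y + (2/5)·Z.
x-coordinate: (1/5)·10 + (2/5)·4 + (2/5)·6 = 6.
y-coordinate: (1/5)·10 + (2/5)·(-3) + (2/5)·11 = 26/5.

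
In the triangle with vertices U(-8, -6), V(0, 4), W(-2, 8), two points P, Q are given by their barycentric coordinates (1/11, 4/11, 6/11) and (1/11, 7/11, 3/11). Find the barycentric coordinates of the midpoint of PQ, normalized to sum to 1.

(1/11, 1/2, 9/22)

Since both coordinate triples sum to 1, the midpoint's barycentrics are the componentwise average.
(1/11+1/11)/2 = 1/11; similarly 1/2 and 9/22.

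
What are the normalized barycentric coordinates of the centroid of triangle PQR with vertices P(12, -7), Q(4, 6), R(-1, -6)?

(1/3, 1/3, 1/3)

The centroid is the average of the vertices, so each weight is 1/3.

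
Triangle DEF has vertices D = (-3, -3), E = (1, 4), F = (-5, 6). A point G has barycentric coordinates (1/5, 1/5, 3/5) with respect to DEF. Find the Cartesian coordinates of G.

(-17/5, 19/5)

G = (1/5)·D + (1/5)·E + (3/5)·F.
x-coordinate: (1/5)·(-3) + (1/5)·1 + (3/5)·(-5) = -17/5.
y-coordinate: (1/5)·(-3) + (1/5)·4 + (3/5)·6 = 19/5.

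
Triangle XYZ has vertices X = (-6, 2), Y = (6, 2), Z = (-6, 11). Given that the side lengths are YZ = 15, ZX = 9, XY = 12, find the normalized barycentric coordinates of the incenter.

(5/12, 1/4, 1/3)

The incenter has barycentric coordinates proportional to the opposite side lengths: (15 : 9 : 12).
Normalizing by 15+9+12 = 36 gives (5/12, 1/4, 1/3).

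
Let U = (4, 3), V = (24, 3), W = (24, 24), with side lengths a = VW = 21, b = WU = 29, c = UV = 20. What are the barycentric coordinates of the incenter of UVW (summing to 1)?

(3/10, 29/70, 2/7)

The incenter has barycentric coordinates proportional to the opposite side lengths: (21 : 29 : 20).
Normalizing by 21+29+20 = 70 gives (3/10, 29/70, 2/7).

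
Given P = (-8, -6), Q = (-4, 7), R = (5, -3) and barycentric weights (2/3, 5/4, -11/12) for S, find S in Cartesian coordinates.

(-179/12, 15/2)

S = (2/3)·P + (5/4)·Q + (-11/12)·R.
x-coordinate: (2/3)·(-8) + (5/4)·(-4) + (-11/12)·5 = -179/12.
y-coordinate: (2/3)·(-6) + (5/4)·7 + (-11/12)·(-3) = 15/2.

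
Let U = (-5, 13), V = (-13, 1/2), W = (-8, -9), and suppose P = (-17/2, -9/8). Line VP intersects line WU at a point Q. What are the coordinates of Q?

Barycentric coordinates of P with respect to UVW: (1/4, 1/4, 1/2).
On side WU the V-coordinate is zero; dropping P's V-weight 1/4 and renormalizing the remaining 1/2 : 1/4 gives weights 2/3, 1/3 on W, U.
Q = (2/3)·(-8, -9) + (1/3)·(-5, 13) = (-7, -5/3).

(-7, -5/3)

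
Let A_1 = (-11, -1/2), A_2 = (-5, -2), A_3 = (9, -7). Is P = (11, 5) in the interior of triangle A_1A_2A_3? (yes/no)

no

Barycentric coordinates of P: (-178/9, 253/9, -22/3).
The three coordinates are negative, positive, negative; a point is interior exactly when all three are positive.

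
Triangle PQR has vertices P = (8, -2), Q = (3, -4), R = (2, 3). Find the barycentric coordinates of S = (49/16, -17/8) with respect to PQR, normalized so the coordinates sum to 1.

Signed area of the reference triangle: [PQR] = ½·(8·(-4−3) + 3·(3−(-2)) + 2·(-2−(-4))) = ½·(-56 + 15 + 4) = -37/2.
[SQR] = ½·((49/16)·(-4−3) + 3·(3−(-17/8)) + 2·(-17/8−(-4))) = ½·(-343/16 + 123/8 + 15/4) = -37/32, so the P-coordinate is (-37/32)/(-37/2) = 1/16.
[PSR] = ½·(8·(-17/8−3) + (49/16)·(3−(-2)) + 2·(-2−(-17/8))) = ½·(-41 + 245/16 + 1/4) = -407/32, so the Q-coordinate is 11/16.
[PQS] = ½·(8·(-4−(-17/8)) + 3·(-17/8−(-2)) + (49/16)·(-2−(-4))) = ½·(-15 − 3/8 + 49/8) = -37/8, so the R-coordinate is 1/4.
Check: 1/16 + 11/16 + 1/4 = 1.

(1/16, 11/16, 1/4)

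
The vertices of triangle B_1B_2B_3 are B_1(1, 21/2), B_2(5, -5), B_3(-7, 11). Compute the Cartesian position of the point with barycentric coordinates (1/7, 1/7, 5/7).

M = (1/7)·B_1 + (1/7)·B_2 + (5/7)·B_3.
x-coordinate: (1/7)·1 + (1/7)·5 + (5/7)·(-7) = -29/7.
y-coordinate: (1/7)·(21/2) + (1/7)·(-5) + (5/7)·11 = 121/14.

(-29/7, 121/14)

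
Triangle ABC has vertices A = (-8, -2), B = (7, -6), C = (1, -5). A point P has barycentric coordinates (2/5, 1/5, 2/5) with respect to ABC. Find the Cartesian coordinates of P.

(-7/5, -4)

P = (2/5)·A + (1/5)·B + (2/5)·C.
x-coordinate: (2/5)·(-8) + (1/5)·7 + (2/5)·1 = -7/5.
y-coordinate: (2/5)·(-2) + (1/5)·(-6) + (2/5)·(-5) = -4.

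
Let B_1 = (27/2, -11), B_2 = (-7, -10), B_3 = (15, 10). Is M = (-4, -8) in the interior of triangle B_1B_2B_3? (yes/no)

yes

Barycentric coordinates of M: (1/27, 31/36, 11/108).
The three coordinates are positive, positive, positive; a point is interior exactly when all three are positive.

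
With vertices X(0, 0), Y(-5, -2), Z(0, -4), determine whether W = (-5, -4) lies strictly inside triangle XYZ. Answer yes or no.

no

Barycentric coordinates of W: (-1/2, 1, 1/2).
The three coordinates are negative, positive, positive; a point is interior exactly when all three are positive.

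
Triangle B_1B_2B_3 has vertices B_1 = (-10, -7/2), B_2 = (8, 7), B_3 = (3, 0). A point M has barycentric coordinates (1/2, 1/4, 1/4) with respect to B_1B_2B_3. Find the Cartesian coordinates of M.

(-9/4, 0)

M = (1/2)·B_1 + (1/4)·B_2 + (1/4)·B_3.
x-coordinate: (1/2)·(-10) + (1/4)·8 + (1/4)·3 = -9/4.
y-coordinate: (1/2)·(-7/2) + (1/4)·7 + (1/4)·0 = 0.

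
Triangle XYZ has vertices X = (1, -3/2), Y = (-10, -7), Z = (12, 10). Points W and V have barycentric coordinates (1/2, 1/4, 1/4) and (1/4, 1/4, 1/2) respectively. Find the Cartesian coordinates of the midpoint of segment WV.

Barycentric coordinates of the midpoint are the average: (3/8, 1/4, 3/8).
Converting: (3/8)·X + (1/4)·Y + (3/8)·Z = (19/8, 23/16).

(19/8, 23/16)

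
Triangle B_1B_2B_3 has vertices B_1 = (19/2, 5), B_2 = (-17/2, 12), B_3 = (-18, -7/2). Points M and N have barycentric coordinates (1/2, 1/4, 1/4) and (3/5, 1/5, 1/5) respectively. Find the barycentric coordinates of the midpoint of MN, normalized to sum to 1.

(11/20, 9/40, 9/40)

Since both coordinate triples sum to 1, the midpoint's barycentrics are the componentwise average.
(1/2+3/5)/2 = 11/20; similarly 9/40 and 9/40.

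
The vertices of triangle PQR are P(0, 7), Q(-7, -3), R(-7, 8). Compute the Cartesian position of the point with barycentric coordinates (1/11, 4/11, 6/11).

(-70/11, 43/11)

S = (1/11)·P + (4/11)·Q + (6/11)·R.
x-coordinate: (1/11)·0 + (4/11)·(-7) + (6/11)·(-7) = -70/11.
y-coordinate: (1/11)·7 + (4/11)·(-3) + (6/11)·8 = 43/11.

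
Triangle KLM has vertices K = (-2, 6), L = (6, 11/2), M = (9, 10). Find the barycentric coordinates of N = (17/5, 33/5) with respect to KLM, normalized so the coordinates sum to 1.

(2/5, 2/5, 1/5)

Signed area of the reference triangle: [KLM] = ½·((-2)·(11/2−10) + 6·(10−6) + 9·(6−(11/2))) = ½·(9 + 24 + 9/2) = 75/4.
[NLM] = ½·((17/5)·(11/2−10) + 6·(10−(33/5)) + 9·(33/5−(11/2))) = ½·(-153/10 + 102/5 + 99/10) = 15/2, so the K-coordinate is (15/2)/(75/4) = 2/5.
[KNM] = ½·((-2)·(33/5−10) + (17/5)·(10−6) + 9·(6−(33/5))) = ½·(34/5 + 68/5 − 27/5) = 15/2, so the L-coordinate is 2/5.
[KLN] = ½·((-2)·(11/2−(33/5)) + 6·(33/5−6) + (17/5)·(6−(11/2))) = ½·(11/5 + 18/5 + 17/10) = 15/4, so the M-coordinate is 1/5.
Check: 2/5 + 2/5 + 1/5 = 1.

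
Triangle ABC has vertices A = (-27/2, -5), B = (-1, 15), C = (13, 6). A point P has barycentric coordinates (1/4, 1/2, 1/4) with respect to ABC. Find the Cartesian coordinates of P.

P = (1/4)·A + (1/2)·B + (1/4)·C.
x-coordinate: (1/4)·(-27/2) + (1/2)·(-1) + (1/4)·13 = -5/8.
y-coordinate: (1/4)·(-5) + (1/2)·15 + (1/4)·6 = 31/4.

(-5/8, 31/4)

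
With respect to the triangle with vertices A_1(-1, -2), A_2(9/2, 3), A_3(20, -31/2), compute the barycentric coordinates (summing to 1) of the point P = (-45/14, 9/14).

(1, 1/7, -1/7)

Signed area of the reference triangle: [A_1A_2A_3] = ½·((-1)·(3−(-31/2)) + (9/2)·(-31/2−(-2)) + 20·(-2−3)) = ½·(-37/2 − 243/4 − 100) = -717/8.
[PA_2A_3] = ½·((-45/14)·(3−(-31/2)) + (9/2)·(-31/2−(9/14)) + 20·(9/14−3)) = ½·(-1665/28 − 1017/14 − 330/7) = -717/8, so the A_1-coordinate is (-717/8)/(-717/8) = 1.
[A_1PA_3] = ½·((-1)·(9/14−(-31/2)) + (-45/14)·(-31/2−(-2)) + 20·(-2−(9/14))) = ½·(-113/7 + 1215/28 − 370/7) = -717/56, so the A_2-coordinate is 1/7.
[A_1A_2P] = ½·((-1)·(3−(9/14)) + (9/2)·(9/14−(-2)) + (-45/14)·(-2−3)) = ½·(-33/14 + 333/28 + 225/14) = 717/56, so the A_3-coordinate is -1/7.
Check: 1 + 1/7 − 1/7 = 1.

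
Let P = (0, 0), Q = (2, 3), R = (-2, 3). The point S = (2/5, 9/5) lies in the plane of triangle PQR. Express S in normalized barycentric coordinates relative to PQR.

(2/5, 2/5, 1/5)

Signed area of the reference triangle: [PQR] = ½·(0·(3−3) + 2·(3−0) + (-2)·(0−3)) = ½·(0 + 6 + 6) = 6.
[SQR] = ½·((2/5)·(3−3) + 2·(3−(9/5)) + (-2)·(9/5−3)) = ½·(0 + 12/5 + 12/5) = 12/5, so the P-coordinate is (12/5)/6 = 2/5.
[PSR] = ½·(0·(9/5−3) + (2/5)·(3−0) + (-2)·(0−(9/5))) = ½·(0 + 6/5 + 18/5) = 12/5, so the Q-coordinate is 2/5.
[PQS] = ½·(0·(3−(9/5)) + 2·(9/5−0) + (2/5)·(0−3)) = ½·(0 + 18/5 − 6/5) = 6/5, so the R-coordinate is 1/5.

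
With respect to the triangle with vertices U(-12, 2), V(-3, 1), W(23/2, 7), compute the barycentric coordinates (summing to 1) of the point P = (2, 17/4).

Signed area of the reference triangle: [UVW] = ½·((-12)·(1−7) + (-3)·(7−2) + (23/2)·(2−1)) = ½·(72 − 15 + 23/2) = 137/4.
[PVW] = ½·(2·(1−7) + (-3)·(7−(17/4)) + (23/2)·(17/4−1)) = ½·(-12 − 33/4 + 299/8) = 137/16, so the U-coordinate is (137/16)/(137/4) = 1/4.
[UPW] = ½·((-12)·(17/4−7) + 2·(7−2) + (23/2)·(2−(17/4))) = ½·(33 + 10 − 207/8) = 137/16, so the V-coordinate is 1/4.
[UVP] = ½·((-12)·(1−(17/4)) + (-3)·(17/4−2) + 2·(2−1)) = ½·(39 − 27/4 + 2) = 137/8, so the W-coordinate is 1/2.
Check: 1/4 + 1/4 + 1/2 = 1.

(1/4, 1/4, 1/2)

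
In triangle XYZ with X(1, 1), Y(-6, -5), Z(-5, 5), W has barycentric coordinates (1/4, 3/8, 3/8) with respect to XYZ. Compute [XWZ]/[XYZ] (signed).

The signed ratio [XWZ]/[XYZ] equals the barycentric coordinate of W at vertex Y, which is 3/8.

3/8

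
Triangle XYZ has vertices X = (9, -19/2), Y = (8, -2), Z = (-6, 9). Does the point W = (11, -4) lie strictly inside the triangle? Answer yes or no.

no

Barycentric coordinates of W: (-5/94, 239/188, -41/188).
The three coordinates are negative, positive, negative; a point is interior exactly when all three are positive.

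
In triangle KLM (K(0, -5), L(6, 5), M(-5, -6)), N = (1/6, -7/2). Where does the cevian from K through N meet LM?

Barycentric coordinates of N with respect to KLM: (2/3, 1/6, 1/6).
On side LM the K-coordinate is zero; dropping N's K-weight 2/3 and renormalizing the remaining 1/6 : 1/6 gives weights 1/2, 1/2 on L, M.
J = (1/2)·(6, 5) + (1/2)·(-5, -6) = (1/2, -1/2).

(1/2, -1/2)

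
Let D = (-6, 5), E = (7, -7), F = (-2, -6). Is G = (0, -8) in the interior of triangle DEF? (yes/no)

no

Barycentric coordinates of G: (-16/95, 14/95, 97/95).
The three coordinates are negative, positive, positive; a point is interior exactly when all three are positive.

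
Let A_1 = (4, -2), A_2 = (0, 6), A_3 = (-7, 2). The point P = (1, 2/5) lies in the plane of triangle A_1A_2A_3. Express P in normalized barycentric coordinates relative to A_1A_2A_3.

(3/5, 1/5, 1/5)

Signed area of the reference triangle: [A_1A_2A_3] = ½·(4·(6−2) + 0·(2−(-2)) + (-7)·(-2−6)) = ½·(16 + 0 + 56) = 36.
[PA_2A_3] = ½·(1·(6−2) + 0·(2−(2/5)) + (-7)·(2/5−6)) = ½·(4 + 0 + 196/5) = 108/5, so the A_1-coordinate is (108/5)/36 = 3/5.
[A_1PA_3] = ½·(4·(2/5−2) + 1·(2−(-2)) + (-7)·(-2−(2/5))) = ½·(-32/5 + 4 + 84/5) = 36/5, so the A_2-coordinate is 1/5.
[A_1A_2P] = ½·(4·(6−(2/5)) + 0·(2/5−(-2)) + 1·(-2−6)) = ½·(112/5 + 0 − 8) = 36/5, so the A_3-coordinate is 1/5.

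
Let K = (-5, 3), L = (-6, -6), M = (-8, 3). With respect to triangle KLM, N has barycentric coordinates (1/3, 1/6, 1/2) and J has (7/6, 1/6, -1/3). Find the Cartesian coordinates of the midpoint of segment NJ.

(-65/12, 3/2)

Barycentric coordinates of the midpoint are the average: (3/4, 1/6, 1/12).
Converting: (3/4)·K + (1/6)·L + (1/12)·M = (-65/12, 3/2).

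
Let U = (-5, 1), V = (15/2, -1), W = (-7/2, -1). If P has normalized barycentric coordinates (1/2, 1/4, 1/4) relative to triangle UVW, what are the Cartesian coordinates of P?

P = (1/2)·U + (1/4)·V + (1/4)·W.
x-coordinate: (1/2)·(-5) + (1/4)·(15/2) + (1/4)·(-7/2) = -3/2.
y-coordinate: (1/2)·1 + (1/4)·(-1) + (1/4)·(-1) = 0.

(-3/2, 0)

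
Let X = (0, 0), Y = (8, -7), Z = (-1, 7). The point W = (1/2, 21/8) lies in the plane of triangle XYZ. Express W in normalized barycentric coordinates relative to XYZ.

Signed area of the reference triangle: [XYZ] = ½·(0·(-7−7) + 8·(7−0) + (-1)·(0−(-7))) = ½·(0 + 56 − 7) = 49/2.
[WYZ] = ½·((1/2)·(-7−7) + 8·(7−(21/8)) + (-1)·(21/8−(-7))) = ½·(-7 + 35 − 77/8) = 147/16, so the X-coordinate is (147/16)/(49/2) = 3/8.
[XWZ] = ½·(0·(21/8−7) + (1/2)·(7−0) + (-1)·(0−(21/8))) = ½·(0 + 7/2 + 21/8) = 49/16, so the Y-coordinate is 1/8.
[XYW] = ½·(0·(-7−(21/8)) + 8·(21/8−0) + (1/2)·(0−(-7))) = ½·(0 + 21 + 7/2) = 49/4, so the Z-coordinate is 1/2.

(3/8, 1/8, 1/2)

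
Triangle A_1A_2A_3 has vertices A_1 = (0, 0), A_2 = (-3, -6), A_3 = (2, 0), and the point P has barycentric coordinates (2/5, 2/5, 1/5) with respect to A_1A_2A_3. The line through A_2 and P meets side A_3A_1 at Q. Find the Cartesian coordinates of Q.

Line A_2P meets A_3A_1 where the A_2-coordinate vanishes; zeroing P's A_2-weight and renormalizing leaves A_3, A_1-weights 1/5 : 2/5 → (1/3, 2/3).
So Q = (1/3)·A_3 + (2/3)·A_1 = (2/3, 0).

(2/3, 0)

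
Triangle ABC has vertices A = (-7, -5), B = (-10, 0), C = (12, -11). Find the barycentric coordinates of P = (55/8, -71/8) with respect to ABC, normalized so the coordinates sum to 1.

(1/8, 1/8, 3/4)

Signed area of the reference triangle: [ABC] = ½·((-7)·(0−(-11)) + (-10)·(-11−(-5)) + 12·(-5−0)) = ½·(-77 + 60 − 60) = -77/2.
[PBC] = ½·((55/8)·(0−(-11)) + (-10)·(-11−(-71/8)) + 12·(-71/8−0)) = ½·(605/8 + 85/4 − 213/2) = -77/16, so the A-coordinate is (-77/16)/(-77/2) = 1/8.
[APC] = ½·((-7)·(-71/8−(-11)) + (55/8)·(-11−(-5)) + 12·(-5−(-71/8))) = ½·(-119/8 − 165/4 + 93/2) = -77/16, so the B-coordinate is 1/8.
[ABP] = ½·((-7)·(0−(-71/8)) + (-10)·(-71/8−(-5)) + (55/8)·(-5−0)) = ½·(-497/8 + 155/4 − 275/8) = -231/8, so the C-coordinate is 3/4.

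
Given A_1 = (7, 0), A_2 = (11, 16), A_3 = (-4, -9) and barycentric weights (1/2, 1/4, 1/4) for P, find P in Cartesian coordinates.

(21/4, 7/4)

P = (1/2)·A_1 + (1/4)·A_2 + (1/4)·A_3.
x-coordinate: (1/2)·7 + (1/4)·11 + (1/4)·(-4) = 21/4.
y-coordinate: (1/2)·0 + (1/4)·16 + (1/4)·(-9) = 7/4.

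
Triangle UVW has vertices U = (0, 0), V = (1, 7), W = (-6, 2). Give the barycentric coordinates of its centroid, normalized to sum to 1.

The centroid is the average of the vertices, so each weight is 1/3.

(1/3, 1/3, 1/3)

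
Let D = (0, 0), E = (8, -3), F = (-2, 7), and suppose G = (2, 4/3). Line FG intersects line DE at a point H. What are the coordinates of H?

(4, -3/2)

Barycentric coordinates of G with respect to DEF: (1/3, 1/3, 1/3).
On side DE the F-coordinate is zero; dropping G's F-weight 1/3 and renormalizing the remaining 1/3 : 1/3 gives weights 1/2, 1/2 on D, E.
H = (1/2)·(0, 0) + (1/2)·(8, -3) = (4, -3/2).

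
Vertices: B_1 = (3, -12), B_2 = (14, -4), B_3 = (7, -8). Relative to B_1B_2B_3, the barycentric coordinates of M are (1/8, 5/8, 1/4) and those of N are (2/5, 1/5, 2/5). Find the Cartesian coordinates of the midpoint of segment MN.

Barycentric coordinates of the midpoint are the average: (21/80, 33/80, 13/40).
Converting: (21/80)·B_1 + (33/80)·B_2 + (13/40)·B_3 = (707/80, -37/5).

(707/80, -37/5)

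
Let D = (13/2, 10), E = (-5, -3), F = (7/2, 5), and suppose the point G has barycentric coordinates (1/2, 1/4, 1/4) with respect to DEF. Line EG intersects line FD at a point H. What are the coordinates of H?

(11/2, 25/3)

Line EG meets FD where the E-coordinate vanishes; zeroing G's E-weight and renormalizing leaves F, D-weights 1/4 : 1/2 → (1/3, 2/3).
So H = (1/3)·F + (2/3)·D = (11/2, 25/3).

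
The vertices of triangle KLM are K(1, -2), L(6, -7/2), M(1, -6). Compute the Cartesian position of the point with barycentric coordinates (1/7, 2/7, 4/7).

(17/7, -33/7)

N = (1/7)·K + (2/7)·L + (4/7)·M.
x-coordinate: (1/7)·1 + (2/7)·6 + (4/7)·1 = 17/7.
y-coordinate: (1/7)·(-2) + (2/7)·(-7/2) + (4/7)·(-6) = -33/7.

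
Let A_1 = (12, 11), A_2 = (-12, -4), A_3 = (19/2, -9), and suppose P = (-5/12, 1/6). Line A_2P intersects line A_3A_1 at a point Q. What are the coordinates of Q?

(67/6, 13/3)

Barycentric coordinates of P with respect to A_1A_2A_3: (1/3, 1/2, 1/6).
On side A_3A_1 the A_2-coordinate is zero; dropping P's A_2-weight 1/2 and renormalizing the remaining 1/6 : 1/3 gives weights 1/3, 2/3 on A_3, A_1.
Q = (1/3)·(19/2, -9) + (2/3)·(12, 11) = (67/6, 13/3).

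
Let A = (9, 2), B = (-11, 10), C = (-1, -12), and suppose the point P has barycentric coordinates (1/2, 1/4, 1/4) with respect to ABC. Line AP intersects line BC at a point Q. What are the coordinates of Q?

Line AP meets BC where the A-coordinate vanishes; zeroing P's A-weight and renormalizing leaves B, C-weights 1/4 : 1/4 → (1/2, 1/2).
So Q = (1/2)·B + (1/2)·C = (-6, -1).

(-6, -1)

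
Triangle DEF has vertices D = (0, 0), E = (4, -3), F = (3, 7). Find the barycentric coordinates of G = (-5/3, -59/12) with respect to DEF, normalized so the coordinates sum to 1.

(19/12, 1/12, -2/3)

Signed area of the reference triangle: [DEF] = ½·(0·(-3−7) + 4·(7−0) + 3·(0−(-3))) = ½·(0 + 28 + 9) = 37/2.
[GEF] = ½·((-5/3)·(-3−7) + 4·(7−(-59/12)) + 3·(-59/12−(-3))) = ½·(50/3 + 143/3 − 23/4) = 703/24, so the D-coordinate is (703/24)/(37/2) = 19/12.
[DGF] = ½·(0·(-59/12−7) + (-5/3)·(7−0) + 3·(0−(-59/12))) = ½·(0 − 35/3 + 59/4) = 37/24, so the E-coordinate is 1/12.
[DEG] = ½·(0·(-3−(-59/12)) + 4·(-59/12−0) + (-5/3)·(0−(-3))) = ½·(0 − 59/3 − 5) = -37/3, so the F-coordinate is -2/3.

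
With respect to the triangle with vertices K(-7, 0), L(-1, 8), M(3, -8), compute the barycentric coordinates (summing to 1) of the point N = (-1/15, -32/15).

(1/5, 4/15, 8/15)

Signed area of the reference triangle: [KLM] = ½·((-7)·(8−(-8)) + (-1)·(-8−0) + 3·(0−8)) = ½·(-112 + 8 − 24) = -64.
[NLM] = ½·((-1/15)·(8−(-8)) + (-1)·(-8−(-32/15)) + 3·(-32/15−8)) = ½·(-16/15 + 88/15 − 152/5) = -64/5, so the K-coordinate is (-64/5)/(-64) = 1/5.
[KNM] = ½·((-7)·(-32/15−(-8)) + (-1/15)·(-8−0) + 3·(0−(-32/15))) = ½·(-616/15 + 8/15 + 32/5) = -256/15, so the L-coordinate is 4/15.
[KLN] = ½·((-7)·(8−(-32/15)) + (-1)·(-32/15−0) + (-1/15)·(0−8)) = ½·(-1064/15 + 32/15 + 8/15) = -512/15, so the M-coordinate is 8/15.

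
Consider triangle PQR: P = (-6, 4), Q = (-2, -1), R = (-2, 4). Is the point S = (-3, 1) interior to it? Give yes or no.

yes

Barycentric coordinates of S: (1/4, 3/5, 3/20).
The three coordinates are positive, positive, positive; a point is interior exactly when all three are positive.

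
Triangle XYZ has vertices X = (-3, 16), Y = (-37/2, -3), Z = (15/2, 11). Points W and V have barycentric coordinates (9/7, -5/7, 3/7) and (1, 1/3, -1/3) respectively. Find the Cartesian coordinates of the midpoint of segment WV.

(19/42, 407/21)

Barycentric coordinates of the midpoint are the average: (8/7, -4/21, 1/21).
Converting: (8/7)·X + (-4/21)·Y + (1/21)·Z = (19/42, 407/21).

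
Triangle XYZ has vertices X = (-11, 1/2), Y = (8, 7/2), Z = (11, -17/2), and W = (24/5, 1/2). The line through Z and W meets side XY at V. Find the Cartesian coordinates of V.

Barycentric coordinates of W with respect to XYZ: (1/5, 3/5, 1/5).
On side XY the Z-coordinate is zero; dropping W's Z-weight 1/5 and renormalizing the remaining 1/5 : 3/5 gives weights 1/4, 3/4 on X, Y.
V = (1/4)·(-11, 1/2) + (3/4)·(8, 7/2) = (13/4, 11/4).

(13/4, 11/4)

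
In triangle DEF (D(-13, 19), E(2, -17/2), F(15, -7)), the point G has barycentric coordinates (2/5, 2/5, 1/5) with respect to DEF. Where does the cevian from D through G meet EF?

Line DG meets EF where the D-coordinate vanishes; zeroing G's D-weight and renormalizing leaves E, F-weights 2/5 : 1/5 → (2/3, 1/3).
So H = (2/3)·E + (1/3)·F = (19/3, -8).

(19/3, -8)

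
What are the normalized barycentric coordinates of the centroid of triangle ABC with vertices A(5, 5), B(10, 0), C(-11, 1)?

The centroid is the average of the vertices, so each weight is 1/3.

(1/3, 1/3, 1/3)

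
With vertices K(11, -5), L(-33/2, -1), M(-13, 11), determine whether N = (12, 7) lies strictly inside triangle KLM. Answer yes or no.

no

Barycentric coordinates of N: (157/172, -38/43, 167/172).
The three coordinates are positive, negative, positive; a point is interior exactly when all three are positive.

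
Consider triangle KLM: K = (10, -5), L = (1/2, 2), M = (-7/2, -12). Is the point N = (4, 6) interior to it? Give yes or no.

Barycentric coordinates of N: (33/161, 381/322, -125/322).
The three coordinates are positive, positive, negative; a point is interior exactly when all three are positive.

no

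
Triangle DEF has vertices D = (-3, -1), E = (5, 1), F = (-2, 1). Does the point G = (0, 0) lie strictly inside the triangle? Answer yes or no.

yes

Barycentric coordinates of G: (1/2, 5/14, 1/7).
The three coordinates are positive, positive, positive; a point is interior exactly when all three are positive.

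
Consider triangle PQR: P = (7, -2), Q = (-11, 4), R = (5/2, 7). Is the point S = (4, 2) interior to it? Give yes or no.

yes

Barycentric coordinates of S: (8/15, 1/15, 2/5).
The three coordinates are positive, positive, positive; a point is interior exactly when all three are positive.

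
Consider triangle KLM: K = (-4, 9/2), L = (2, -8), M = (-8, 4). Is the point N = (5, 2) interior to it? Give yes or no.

Barycentric coordinates of N: (136/53, 29/106, -195/106).
The three coordinates are positive, positive, negative; a point is interior exactly when all three are positive.

no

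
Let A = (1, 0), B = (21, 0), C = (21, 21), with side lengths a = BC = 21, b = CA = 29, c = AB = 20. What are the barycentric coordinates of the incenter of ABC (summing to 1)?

The incenter has barycentric coordinates proportional to the opposite side lengths: (21 : 29 : 20).
Normalizing by 21+29+20 = 70 gives (3/10, 29/70, 2/7).

(3/10, 29/70, 2/7)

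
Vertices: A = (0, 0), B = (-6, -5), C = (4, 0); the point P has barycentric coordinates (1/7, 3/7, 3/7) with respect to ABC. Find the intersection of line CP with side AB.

(-9/2, -15/4)

Line CP meets AB where the C-coordinate vanishes; zeroing P's C-weight and renormalizing leaves A, B-weights 1/7 : 3/7 → (1/4, 3/4).
So Q = (1/4)·A + (3/4)·B = (-9/2, -15/4).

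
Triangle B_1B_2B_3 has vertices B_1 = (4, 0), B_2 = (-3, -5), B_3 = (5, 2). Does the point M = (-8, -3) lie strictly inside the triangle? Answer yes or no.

no

Barycentric coordinates of M: (-17/3, 7/3, 13/3).
The three coordinates are negative, positive, positive; a point is interior exactly when all three are positive.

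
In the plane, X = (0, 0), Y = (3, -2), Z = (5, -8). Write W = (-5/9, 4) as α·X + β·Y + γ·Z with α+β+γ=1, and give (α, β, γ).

Signed area of the reference triangle: [XYZ] = ½·(0·(-2−(-8)) + 3·(-8−0) + 5·(0−(-2))) = ½·(0 − 24 + 10) = -7.
[WYZ] = ½·((-5/9)·(-2−(-8)) + 3·(-8−4) + 5·(4−(-2))) = ½·(-10/3 − 36 + 30) = -14/3, so the X-coordinate is (-14/3)/(-7) = 2/3.
[XWZ] = ½·(0·(4−(-8)) + (-5/9)·(-8−0) + 5·(0−4)) = ½·(0 + 40/9 − 20) = -70/9, so the Y-coordinate is 10/9.
[XYW] = ½·(0·(-2−4) + 3·(4−0) + (-5/9)·(0−(-2))) = ½·(0 + 12 − 10/9) = 49/9, so the Z-coordinate is -7/9.
Check: 2/3 + 10/9 − 7/9 = 1.

(2/3, 10/9, -7/9)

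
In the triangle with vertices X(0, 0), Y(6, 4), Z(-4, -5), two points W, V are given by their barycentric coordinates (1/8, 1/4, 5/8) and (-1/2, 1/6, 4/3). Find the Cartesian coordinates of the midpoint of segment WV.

Barycentric coordinates of the midpoint are the average: (-3/16, 5/24, 47/48).
Converting: (-3/16)·X + (5/24)·Y + (47/48)·Z = (-8/3, -65/16).

(-8/3, -65/16)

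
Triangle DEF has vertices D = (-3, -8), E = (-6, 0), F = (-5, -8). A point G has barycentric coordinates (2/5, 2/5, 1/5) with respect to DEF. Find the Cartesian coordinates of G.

G = (2/5)·D + (2/5)·E + (1/5)·F.
x-coordinate: (2/5)·(-3) + (2/5)·(-6) + (1/5)·(-5) = -23/5.
y-coordinate: (2/5)·(-8) + (2/5)·0 + (1/5)·(-8) = -24/5.

(-23/5, -24/5)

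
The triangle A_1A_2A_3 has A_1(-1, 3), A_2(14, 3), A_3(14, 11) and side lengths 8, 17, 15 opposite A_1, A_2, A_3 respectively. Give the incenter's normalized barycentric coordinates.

(1/5, 17/40, 3/8)

The incenter has barycentric coordinates proportional to the opposite side lengths: (8 : 17 : 15).
Normalizing by 8+17+15 = 40 gives (1/5, 17/40, 3/8).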